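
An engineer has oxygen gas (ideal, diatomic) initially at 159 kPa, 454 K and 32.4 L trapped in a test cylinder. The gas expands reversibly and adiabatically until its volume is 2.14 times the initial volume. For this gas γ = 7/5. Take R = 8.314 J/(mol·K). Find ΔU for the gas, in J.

n = P₁V₁/(RT₁) = 159×32.4/(8.314×454) = 1.36 mol.
Adiabatic: TV^(γ−1) = const ⇒ T₂ = 454×(0.467)^0.400 = 335 K; PV^γ = const ⇒ P₂ = 54.8 kPa.
For an ideal gas ΔU = nCvΔT with Cv = (5/2)R = 20.8 J/(mol·K).
ΔU = 1.36×20.8×(335−454) = -3380 J.

-3380 J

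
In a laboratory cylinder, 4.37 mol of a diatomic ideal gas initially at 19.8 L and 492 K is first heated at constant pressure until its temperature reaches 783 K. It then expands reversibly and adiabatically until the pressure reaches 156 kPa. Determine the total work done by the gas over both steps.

38600 J

P₁ = nRT₁/V₁ = 4.37×8.314×492/19.8 = 903 kPa.
Step 1 — Isobaric: P stays 903 kPa; V/T = const ⇒ T₂ = 783 K, V₂ = 31.5 L.
W = PΔV = 903×(31.5−19.8) kPa·L = 10600 J.
ΔU = nCvΔT = 4.37×20.8×(783−492) = 26400 J.
Q = ΔU + W = nCpΔT = 37000 J.
State after step 1: P = 903 kPa, V = 31.5 L, T = 783 K.
Step 2 — Adiabatic: T₂/T₁ = (P₂/P₁)^((γ−1)/γ) ⇒ T₂ = 783×(0.173)^0.286 = 474 K; V₂ = 110 L.
ΔU = nCvΔT = 4.37×20.8×(474−783) = -28100 J.
Q = 0 for an adiabatic process, so W = −ΔU = 28100 J.
Net over both steps: W = 38600 J, Q = 37000 J, ΔU = -1620 J.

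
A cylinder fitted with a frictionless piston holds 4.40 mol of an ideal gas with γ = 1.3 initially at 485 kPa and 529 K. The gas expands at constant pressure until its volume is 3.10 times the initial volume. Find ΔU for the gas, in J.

V₁ = nRT₁/P₁ = 4.40×8.314×529/485 = 39.9 L.
Isobaric: P stays 485 kPa; V/T = const ⇒ T₂ = 1640 K, V₂ = 124 L.
For an ideal gas ΔU = nCvΔT with Cv = R/(γ−1) = 27.7 J/(mol·K).
ΔU = 4.40×27.7×(1640−529) = 135000 J.

135000 J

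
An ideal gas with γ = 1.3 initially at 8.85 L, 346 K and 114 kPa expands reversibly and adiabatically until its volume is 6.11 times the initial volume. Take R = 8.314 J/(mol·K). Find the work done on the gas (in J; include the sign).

-1410 J

n = P₁V₁/(RT₁) = 114×8.85/(8.314×346) = 0.351 mol.
Adiabatic: TV^(γ−1) = const ⇒ T₂ = 346×(0.164)^0.300 = 201 K; PV^γ = const ⇒ P₂ = 10.8 kPa.
ΔU = nCvΔT = 0.351×27.7×(201−346) = -1410 J.
Q = 0 for an adiabatic process, so W = −ΔU = 1410 J.
Work done on the gas = −W_by = -1410 J.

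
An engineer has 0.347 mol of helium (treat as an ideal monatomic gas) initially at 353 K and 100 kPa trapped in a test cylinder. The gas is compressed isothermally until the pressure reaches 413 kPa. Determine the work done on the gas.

1440 J

V₁ = nRT₁/P₁ = 0.347×8.314×353/100 = 10.2 L.
Isothermal: T stays 353 K; PV = const ⇒ V₂ = 2.47 L, P₂ = 413 kPa.
W = nRT ln(V₂/V₁) = 0.347×8.314×353×ln(0.242) = -1440 J.
Work done on the gas = −W_by = 1440 J.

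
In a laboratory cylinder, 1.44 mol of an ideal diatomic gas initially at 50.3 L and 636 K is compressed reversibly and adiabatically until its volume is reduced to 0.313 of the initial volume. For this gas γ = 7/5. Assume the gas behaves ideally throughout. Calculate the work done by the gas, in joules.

-11300 J

P₁ = nRT₁/V₁ = 1.44×8.314×636/50.3 = 151 kPa.
Adiabatic: TV^(γ−1) = const ⇒ T₂ = 636×(3.19)^0.400 = 1010 K; PV^γ = const ⇒ P₂ = 770 kPa.
ΔU = nCvΔT = 1.44×20.8×(1010−636) = 11300 J.
Q = 0 for an adiabatic process, so W = −ΔU = -11300 J.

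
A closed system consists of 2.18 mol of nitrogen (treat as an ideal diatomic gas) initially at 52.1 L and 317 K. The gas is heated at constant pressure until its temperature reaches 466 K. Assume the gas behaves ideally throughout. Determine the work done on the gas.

P₁ = nRT₁/V₁ = 2.18×8.314×317/52.1 = 110 kPa.
Isobaric: P stays 110 kPa; V/T = const ⇒ T₂ = 466 K, V₂ = 76.6 L.
W = PΔV = 110×(76.6−52.1) kPa·L = 2700 J.
Work done on the gas = −W_by = -2700 J.

-2700 J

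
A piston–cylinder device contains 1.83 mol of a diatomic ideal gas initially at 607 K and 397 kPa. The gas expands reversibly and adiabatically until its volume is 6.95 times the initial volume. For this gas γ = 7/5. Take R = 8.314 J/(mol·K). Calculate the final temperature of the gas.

280 K

V₁ = nRT₁/P₁ = 1.83×8.314×607/397 = 23.3 L.
Adiabatic: TV^(γ−1) = const ⇒ T₂ = 607×(0.144)^0.400 = 280 K; PV^γ = const ⇒ P₂ = 26.3 kPa.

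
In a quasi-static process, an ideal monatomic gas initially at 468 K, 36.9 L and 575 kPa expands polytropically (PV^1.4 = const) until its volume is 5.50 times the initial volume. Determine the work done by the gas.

26200 J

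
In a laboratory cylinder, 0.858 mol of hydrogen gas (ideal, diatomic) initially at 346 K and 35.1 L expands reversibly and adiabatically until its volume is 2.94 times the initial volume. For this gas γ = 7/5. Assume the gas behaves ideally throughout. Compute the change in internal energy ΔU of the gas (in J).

P₁ = nRT₁/V₁ = 0.858×8.314×346/35.1 = 70.3 kPa.
Adiabatic: TV^(γ−1) = const ⇒ T₂ = 346×(0.340)^0.400 = 225 K; PV^γ = const ⇒ P₂ = 15.5 kPa.
For an ideal gas ΔU = nCvΔT with Cv = (5/2)R = 20.8 J/(mol·K).
ΔU = 0.858×20.8×(225−346) = -2160 J.

-2160 J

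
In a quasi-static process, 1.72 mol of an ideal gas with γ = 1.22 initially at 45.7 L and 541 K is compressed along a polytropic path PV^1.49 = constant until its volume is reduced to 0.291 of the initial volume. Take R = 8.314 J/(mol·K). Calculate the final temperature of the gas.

P₁ = nRT₁/V₁ = 1.72×8.314×541/45.7 = 169 kPa.
Polytropic n=1.49: T₂ = T₁(V₁/V₂)^(n−1) = 541×(3.44)^0.49 = 991 K; P₂ = P₁(V₁/V₂)^n = 1070 kPa.

991 K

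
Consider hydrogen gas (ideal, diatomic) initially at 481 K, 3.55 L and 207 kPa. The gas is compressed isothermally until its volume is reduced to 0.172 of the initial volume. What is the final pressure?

Isothermal: T stays 481 K; PV = const ⇒ V₂ = 0.611 L, P₂ = 1200 kPa.

1200 kPa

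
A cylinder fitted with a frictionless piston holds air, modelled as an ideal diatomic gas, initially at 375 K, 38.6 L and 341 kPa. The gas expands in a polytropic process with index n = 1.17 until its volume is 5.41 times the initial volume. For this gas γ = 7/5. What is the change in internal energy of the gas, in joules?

n = P₁V₁/(RT₁) = 341×38.6/(8.314×375) = 4.22 mol.
Polytropic n=1.17: T₂ = T₁(V₁/V₂)^(n−1) = 375×(0.185)^0.17 = 281 K; P₂ = P₁(V₁/V₂)^n = 47.3 kPa.
For an ideal gas ΔU = nCvΔT with Cv = (5/2)R = 20.8 J/(mol·K).
ΔU = 4.22×20.8×(281−375) = -8210 J.

-8210 J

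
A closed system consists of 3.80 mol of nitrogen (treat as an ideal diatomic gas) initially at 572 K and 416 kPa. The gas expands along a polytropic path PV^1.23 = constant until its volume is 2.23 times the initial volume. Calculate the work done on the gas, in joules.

-13200 J

V₁ = nRT₁/P₁ = 3.80×8.314×572/416 = 43.4 L.
Polytropic n=1.23: T₂ = T₁(V₁/V₂)^(n−1) = 572×(0.448)^0.23 = 476 K; P₂ = P₁(V₁/V₂)^n = 155 kPa.
W = (P₁V₁−P₂V₂)/(n−1) = (416×43.4−155×96.9)/0.23 = 13200 J.
Work done on the gas = −W_by = -13200 J.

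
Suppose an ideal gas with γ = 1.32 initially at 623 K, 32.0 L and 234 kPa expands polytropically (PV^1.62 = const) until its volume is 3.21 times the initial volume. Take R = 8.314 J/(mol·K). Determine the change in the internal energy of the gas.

-12000 J

n = P₁V₁/(RT₁) = 234×32.0/(8.314×623) = 1.45 mol.
Polytropic n=1.62: T₂ = T₁(V₁/V₂)^(n−1) = 623×(0.312)^0.62 = 302 K; P₂ = P₁(V₁/V₂)^n = 35.4 kPa.
For an ideal gas ΔU = nCvΔT with Cv = R/(γ−1) = 26.0 J/(mol·K).
ΔU = 1.45×26.0×(302−623) = -12000 J.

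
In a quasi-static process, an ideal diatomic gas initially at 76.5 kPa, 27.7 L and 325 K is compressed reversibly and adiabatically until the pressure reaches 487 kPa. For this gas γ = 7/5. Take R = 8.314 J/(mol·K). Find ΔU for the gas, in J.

3690 J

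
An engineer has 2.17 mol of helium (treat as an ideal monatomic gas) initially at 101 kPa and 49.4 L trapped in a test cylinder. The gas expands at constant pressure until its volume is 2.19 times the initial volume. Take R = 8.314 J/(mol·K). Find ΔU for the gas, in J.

8910 J

T₁ = P₁V₁/(nR) = 101×49.4/(2.17×8.314) = 277 K.
Isobaric: P stays 101 kPa; V/T = const ⇒ T₂ = 606 K, V₂ = 108 L.
For an ideal gas ΔU = nCvΔT with Cv = (3/2)R = 12.5 J/(mol·K).
ΔU = 2.17×12.5×(606−277) = 8910 J.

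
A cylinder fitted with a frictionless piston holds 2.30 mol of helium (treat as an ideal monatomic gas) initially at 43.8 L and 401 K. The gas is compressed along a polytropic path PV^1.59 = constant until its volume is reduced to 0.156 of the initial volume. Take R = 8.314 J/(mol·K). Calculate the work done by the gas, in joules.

-25900 J

P₁ = nRT₁/V₁ = 2.30×8.314×401/43.8 = 175 kPa.
Polytropic n=1.59: T₂ = T₁(V₁/V₂)^(n−1) = 401×(6.41)^0.59 = 1200 K; P₂ = P₁(V₁/V₂)^n = 3360 kPa.
W = (P₁V₁−P₂V₂)/(n−1) = (175×43.8−3360×6.83)/0.59 = -25900 J.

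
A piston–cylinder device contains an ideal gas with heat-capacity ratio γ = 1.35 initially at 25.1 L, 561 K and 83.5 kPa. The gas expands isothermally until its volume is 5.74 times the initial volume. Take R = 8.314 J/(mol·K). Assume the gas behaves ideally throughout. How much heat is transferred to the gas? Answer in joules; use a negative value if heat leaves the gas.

3660 J

n = P₁V₁/(RT₁) = 83.5×25.1/(8.314×561) = 0.449 mol.
Isothermal: T stays 561 K; PV = const ⇒ V₂ = 144 L, P₂ = 14.5 kPa.
ΔU = 0 (ideal gas, T constant).
W = nRT ln(V₂/V₁) = 0.449×8.314×561×ln(5.74) = 3660 J.
Q = ΔU + W = 3660 J.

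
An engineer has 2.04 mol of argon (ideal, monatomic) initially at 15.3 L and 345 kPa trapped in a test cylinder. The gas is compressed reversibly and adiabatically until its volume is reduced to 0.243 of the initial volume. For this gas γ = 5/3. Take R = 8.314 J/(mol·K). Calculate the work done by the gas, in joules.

-12400 J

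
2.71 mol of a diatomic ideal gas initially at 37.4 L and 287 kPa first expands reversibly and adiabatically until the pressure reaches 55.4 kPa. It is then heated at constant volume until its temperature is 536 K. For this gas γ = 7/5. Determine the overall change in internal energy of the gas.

T₁ = P₁V₁/(nR) = 287×37.4/(2.71×8.314) = 476 K.
Step 1 — Adiabatic: T₂/T₁ = (P₂/P₁)^((γ−1)/γ) ⇒ T₂ = 476×(0.193)^0.286 = 298 K; V₂ = 121 L.
ΔU = nCvΔT = 2.71×20.8×(298−476) = -10100 J.
Q = 0 for an adiabatic process, so W = −ΔU = 10100 J.
State after step 1: P = 55.4 kPa, V = 121 L, T = 298 K.
Step 2 — Isochoric: V stays 121 L; P/T = const ⇒ T₂ = 536 K, P₂ = 99.7 kPa.
W = 0 (no volume change).
ΔU = nCvΔT = 2.71×20.8×(536−298) = 13400 J.
Q = ΔU = 13400 J.
Net over both steps: W = 10100 J, Q = 13400 J, ΔU = 3360 J.

3360 J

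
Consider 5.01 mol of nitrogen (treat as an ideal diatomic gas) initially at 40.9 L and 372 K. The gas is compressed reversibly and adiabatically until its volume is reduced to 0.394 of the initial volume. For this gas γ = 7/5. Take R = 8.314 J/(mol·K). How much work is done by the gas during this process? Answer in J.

-17500 J

P₁ = nRT₁/V₁ = 5.01×8.314×372/40.9 = 379 kPa.
Adiabatic: TV^(γ−1) = const ⇒ T₂ = 372×(2.54)^0.400 = 540 K; PV^γ = const ⇒ P₂ = 1400 kPa.
ΔU = nCvΔT = 5.01×20.8×(540−372) = 17500 J.
Q = 0 for an adiabatic process, so W = −ΔU = -17500 J.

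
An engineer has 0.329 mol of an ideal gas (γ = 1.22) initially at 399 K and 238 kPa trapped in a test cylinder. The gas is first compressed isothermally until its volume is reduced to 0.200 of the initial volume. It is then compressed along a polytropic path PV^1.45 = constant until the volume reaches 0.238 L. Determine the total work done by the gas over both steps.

V₁ = nRT₁/P₁ = 0.329×8.314×399/238 = 4.59 L.
Step 1 — Isothermal: T stays 399 K; PV = const ⇒ V₂ = 0.917 L, P₂ = 1190 kPa.
ΔU = 0 (ideal gas, T constant).
W = nRT ln(V₂/V₁) = 0.329×8.314×399×ln(0.200) = -1760 J.
Q = ΔU + W = -1760 J.
State after step 1: P = 1190 kPa, V = 0.917 L, T = 399 K.
Step 2 — Polytropic n=1.45: T₂ = T₁(V₁/V₂)^(n−1) = 399×(3.85)^0.45 = 732 K; P₂ = P₁(V₁/V₂)^n = 8410 kPa.
W = (P₁V₁−P₂V₂)/(n−1) = (1190×0.917−8410×0.238)/0.45 = -2030 J.
ΔU = nCvΔT = 0.329×37.8×(732−399) = 4140 J.
Q = ΔU + W = 2120 J.
Net over both steps: W = -3780 J, Q = 361 J, ΔU = 4140 J.

-3780 J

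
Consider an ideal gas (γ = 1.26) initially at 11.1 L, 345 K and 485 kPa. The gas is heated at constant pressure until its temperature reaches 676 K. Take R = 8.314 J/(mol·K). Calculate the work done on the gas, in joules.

-5170 J

n = P₁V₁/(RT₁) = 485×11.1/(8.314×345) = 1.88 mol.
Isobaric: P stays 485 kPa; V/T = const ⇒ T₂ = 676 K, V₂ = 21.7 L.
W = PΔV = 485×(21.7−11.1) kPa·L = 5170 J.
Work done on the gas = −W_by = -5170 J.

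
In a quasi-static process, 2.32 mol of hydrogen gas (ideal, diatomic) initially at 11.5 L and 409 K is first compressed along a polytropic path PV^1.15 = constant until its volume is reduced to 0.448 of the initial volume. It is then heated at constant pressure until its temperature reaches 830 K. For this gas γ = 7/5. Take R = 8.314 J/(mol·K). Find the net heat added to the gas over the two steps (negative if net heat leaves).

20700 J

P₁ = nRT₁/V₁ = 2.32×8.314×409/11.5 = 686 kPa.
Step 1 — Polytropic n=1.15: T₂ = T₁(V₁/V₂)^(n−1) = 409×(2.23)^0.15 = 461 K; P₂ = P₁(V₁/V₂)^n = 1730 kPa.
W = (P₁V₁−P₂V₂)/(n−1) = (686×11.5−1730×5.15)/0.15 = -6730 J.
ΔU = nCvΔT = 2.32×20.8×(461−409) = 2520 J.
Q = ΔU + W = -4210 J.
State after step 1: P = 1730 kPa, V = 5.15 L, T = 461 K.
Step 2 — Isobaric: P stays 1730 kPa; V/T = const ⇒ T₂ = 830 K, V₂ = 9.27 L.
W = PΔV = 1730×(9.27−5.15) kPa·L = 7110 J.
ΔU = nCvΔT = 2.32×20.8×(830−461) = 17800 J.
Q = ΔU + W = nCpΔT = 24900 J.
Net over both steps: W = 379 J, Q = 20700 J, ΔU = 20300 J.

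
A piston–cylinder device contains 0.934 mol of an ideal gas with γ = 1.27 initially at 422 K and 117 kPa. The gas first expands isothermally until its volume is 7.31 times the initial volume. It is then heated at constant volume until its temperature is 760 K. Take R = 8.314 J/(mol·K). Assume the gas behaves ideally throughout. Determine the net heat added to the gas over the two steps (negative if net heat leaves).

16200 J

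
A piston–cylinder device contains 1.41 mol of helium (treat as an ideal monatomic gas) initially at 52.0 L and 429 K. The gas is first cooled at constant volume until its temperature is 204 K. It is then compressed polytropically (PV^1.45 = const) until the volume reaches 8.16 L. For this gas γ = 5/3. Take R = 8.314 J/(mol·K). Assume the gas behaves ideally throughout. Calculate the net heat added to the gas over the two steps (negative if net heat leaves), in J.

-6200 J

P₁ = nRT₁/V₁ = 1.41×8.314×429/52.0 = 96.7 kPa.
Step 1 — Isochoric: V stays 52.0 L; P/T = const ⇒ T₂ = 204 K, P₂ = 46.0 kPa.
W = 0 (no volume change).
ΔU = nCvΔT = 1.41×12.5×(204−429) = -3960 J.
Q = ΔU = -3960 J.
State after step 1: P = 46.0 kPa, V = 52.0 L, T = 204 K.
Step 2 — Polytropic n=1.45: T₂ = T₁(V₁/V₂)^(n−1) = 204×(6.37)^0.45 = 469 K; P₂ = P₁(V₁/V₂)^n = 674 kPa.
W = (P₁V₁−P₂V₂)/(n−1) = (46.0×52.0−674×8.16)/0.45 = -6910 J.
ΔU = nCvΔT = 1.41×12.5×(469−204) = 4670 J.
Q = ΔU + W = -2250 J.
Net over both steps: W = -6910 J, Q = -6200 J, ΔU = 711 J.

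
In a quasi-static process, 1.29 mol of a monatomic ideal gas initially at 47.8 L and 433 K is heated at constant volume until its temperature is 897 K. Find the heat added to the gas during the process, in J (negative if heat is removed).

7460 J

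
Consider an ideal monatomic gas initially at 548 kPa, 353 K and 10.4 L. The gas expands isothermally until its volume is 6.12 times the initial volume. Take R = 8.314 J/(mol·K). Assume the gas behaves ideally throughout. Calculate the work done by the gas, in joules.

n = P₁V₁/(RT₁) = 548×10.4/(8.314×353) = 1.94 mol.
Isothermal: T stays 353 K; PV = const ⇒ V₂ = 63.6 L, P₂ = 89.5 kPa.
W = nRT ln(V₂/V₁) = 1.94×8.314×353×ln(6.12) = 10300 J.

10300 J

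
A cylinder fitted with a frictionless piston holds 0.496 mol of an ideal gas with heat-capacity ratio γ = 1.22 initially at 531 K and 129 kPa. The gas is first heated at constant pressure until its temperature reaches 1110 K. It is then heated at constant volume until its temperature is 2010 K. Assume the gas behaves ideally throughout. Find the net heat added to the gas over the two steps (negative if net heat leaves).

30100 J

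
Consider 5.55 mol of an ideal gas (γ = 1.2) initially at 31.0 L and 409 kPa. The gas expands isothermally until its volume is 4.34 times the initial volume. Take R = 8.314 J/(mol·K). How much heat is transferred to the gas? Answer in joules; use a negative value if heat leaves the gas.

18600 J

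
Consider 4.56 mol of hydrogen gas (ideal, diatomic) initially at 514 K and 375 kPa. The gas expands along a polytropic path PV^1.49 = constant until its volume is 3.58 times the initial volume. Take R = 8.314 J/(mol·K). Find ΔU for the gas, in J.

V₁ = nRT₁/P₁ = 4.56×8.314×514/375 = 52.0 L.
Polytropic n=1.49: T₂ = T₁(V₁/V₂)^(n−1) = 514×(0.279)^0.49 = 275 K; P₂ = P₁(V₁/V₂)^n = 56.1 kPa.
For an ideal gas ΔU = nCvΔT with Cv = (5/2)R = 20.8 J/(mol·K).
ΔU = 4.56×20.8×(275−514) = -22600 J.

-22600 J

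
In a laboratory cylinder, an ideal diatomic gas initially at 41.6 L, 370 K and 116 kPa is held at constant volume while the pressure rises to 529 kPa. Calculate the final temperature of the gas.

Isochoric: V stays 41.6 L; P/T = const ⇒ T₂ = 1690 K, P₂ = 529 kPa.

1690 K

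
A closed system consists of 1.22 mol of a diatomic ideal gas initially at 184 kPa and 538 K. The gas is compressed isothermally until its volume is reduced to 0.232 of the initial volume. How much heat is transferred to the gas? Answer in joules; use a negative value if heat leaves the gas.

-7970 J

V₁ = nRT₁/P₁ = 1.22×8.314×538/184 = 29.7 L.
Isothermal: T stays 538 K; PV = const ⇒ V₂ = 6.88 L, P₂ = 793 kPa.
ΔU = 0 (ideal gas, T constant).
W = nRT ln(V₂/V₁) = 1.22×8.314×538×ln(0.232) = -7970 J.
Q = ΔU + W = -7970 J.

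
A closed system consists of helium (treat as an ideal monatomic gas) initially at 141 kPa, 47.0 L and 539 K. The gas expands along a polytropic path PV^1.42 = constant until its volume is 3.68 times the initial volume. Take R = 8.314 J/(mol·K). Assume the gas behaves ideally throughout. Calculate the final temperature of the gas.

312 K

Polytropic n=1.42: T₂ = T₁(V₁/V₂)^(n−1) = 539×(0.272)^0.42 = 312 K; P₂ = P₁(V₁/V₂)^n = 22.2 kPa.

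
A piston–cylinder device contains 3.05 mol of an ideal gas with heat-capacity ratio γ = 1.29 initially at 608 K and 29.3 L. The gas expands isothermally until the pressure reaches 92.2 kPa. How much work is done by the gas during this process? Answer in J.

26900 J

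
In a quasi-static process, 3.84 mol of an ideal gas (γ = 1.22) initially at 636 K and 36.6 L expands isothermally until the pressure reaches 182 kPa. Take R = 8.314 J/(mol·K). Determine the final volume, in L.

P₁ = nRT₁/V₁ = 3.84×8.314×636/36.6 = 555 kPa.
Isothermal: T stays 636 K; PV = const ⇒ V₂ = 112 L, P₂ = 182 kPa.

112 L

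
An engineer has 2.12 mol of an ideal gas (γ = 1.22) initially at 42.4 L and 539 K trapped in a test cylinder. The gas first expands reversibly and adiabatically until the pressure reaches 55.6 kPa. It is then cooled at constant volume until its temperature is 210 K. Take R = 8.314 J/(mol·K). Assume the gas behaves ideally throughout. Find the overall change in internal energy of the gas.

-26400 J

P₁ = nRT₁/V₁ = 2.12×8.314×539/42.4 = 224 kPa.
Step 1 — Adiabatic: T₂/T₁ = (P₂/P₁)^((γ−1)/γ) ⇒ T₂ = 539×(0.248)^0.180 = 419 K; V₂ = 133 L.
ΔU = nCvΔT = 2.12×37.8×(419−539) = -9600 J.
Q = 0 for an adiabatic process, so W = −ΔU = 9600 J.
State after step 1: P = 55.6 kPa, V = 133 L, T = 419 K.
Step 2 — Isochoric: V stays 133 L; P/T = const ⇒ T₂ = 210 K, P₂ = 27.9 kPa.
W = 0 (no volume change).
ΔU = nCvΔT = 2.12×37.8×(210−419) = -16800 J.
Q = ΔU = -16800 J.
Net over both steps: W = 9600 J, Q = -16800 J, ΔU = -26400 J.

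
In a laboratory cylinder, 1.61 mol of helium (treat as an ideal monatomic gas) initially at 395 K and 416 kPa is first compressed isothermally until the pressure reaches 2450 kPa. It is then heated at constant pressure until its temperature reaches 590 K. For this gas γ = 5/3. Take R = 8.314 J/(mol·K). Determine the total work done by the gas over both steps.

-6770 J

V₁ = nRT₁/P₁ = 1.61×8.314×395/416 = 12.7 L.
Step 1 — Isothermal: T stays 395 K; PV = const ⇒ V₂ = 2.16 L, P₂ = 2450 kPa.
ΔU = 0 (ideal gas, T constant).
W = nRT ln(V₂/V₁) = 1.61×8.314×395×ln(0.170) = -9380 J.
Q = ΔU + W = -9380 J.
State after step 1: P = 2450 kPa, V = 2.16 L, T = 395 K.
Step 2 — Isobaric: P stays 2450 kPa; V/T = const ⇒ T₂ = 590 K, V₂ = 3.22 L.
W = PΔV = 2450×(3.22−2.16) kPa·L = 2610 J.
ΔU = nCvΔT = 1.61×12.5×(590−395) = 3920 J.
Q = ΔU + W = nCpΔT = 6530 J.
Net over both steps: W = -6770 J, Q = -2850 J, ΔU = 3920 J.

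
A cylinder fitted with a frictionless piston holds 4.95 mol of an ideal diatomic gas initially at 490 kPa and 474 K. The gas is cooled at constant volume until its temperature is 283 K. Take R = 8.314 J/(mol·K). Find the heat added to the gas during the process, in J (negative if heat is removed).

V₁ = nRT₁/P₁ = 4.95×8.314×474/490 = 39.8 L.
Isochoric: V stays 39.8 L; P/T = const ⇒ T₂ = 283 K, P₂ = 293 kPa.
W = 0 (no volume change).
ΔU = nCvΔT = 4.95×20.8×(283−474) = -19700 J.
Q = ΔU = -19700 J.

-19700 J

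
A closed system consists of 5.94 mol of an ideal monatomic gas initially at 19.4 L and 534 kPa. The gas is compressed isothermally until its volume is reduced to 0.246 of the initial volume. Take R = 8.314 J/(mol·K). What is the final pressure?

T₁ = P₁V₁/(nR) = 534×19.4/(5.94×8.314) = 210 K.
Isothermal: T stays 210 K; PV = const ⇒ V₂ = 4.77 L, P₂ = 2170 kPa.

2170 kPa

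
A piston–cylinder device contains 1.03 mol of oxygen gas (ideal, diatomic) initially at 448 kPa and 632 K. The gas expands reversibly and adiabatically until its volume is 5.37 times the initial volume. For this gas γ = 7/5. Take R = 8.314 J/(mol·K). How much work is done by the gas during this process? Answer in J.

6620 J

V₁ = nRT₁/P₁ = 1.03×8.314×632/448 = 12.1 L.
Adiabatic: TV^(γ−1) = const ⇒ T₂ = 632×(0.186)^0.400 = 323 K; PV^γ = const ⇒ P₂ = 42.6 kPa.
ΔU = nCvΔT = 1.03×20.8×(323−632) = -6620 J.
Q = 0 for an adiabatic process, so W = −ΔU = 6620 J.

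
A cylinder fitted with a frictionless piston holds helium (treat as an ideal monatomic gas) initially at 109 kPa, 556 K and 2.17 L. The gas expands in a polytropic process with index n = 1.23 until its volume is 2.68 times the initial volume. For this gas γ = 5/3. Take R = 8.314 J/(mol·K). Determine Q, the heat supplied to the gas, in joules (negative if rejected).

137 J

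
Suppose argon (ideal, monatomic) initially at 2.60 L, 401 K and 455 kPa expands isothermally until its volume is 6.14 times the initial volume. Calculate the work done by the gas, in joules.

n = P₁V₁/(RT₁) = 455×2.60/(8.314×401) = 0.355 mol.
Isothermal: T stays 401 K; PV = const ⇒ V₂ = 16.0 L, P₂ = 74.1 kPa.
W = nRT ln(V₂/V₁) = 0.355×8.314×401×ln(6.14) = 2150 J.

2150 J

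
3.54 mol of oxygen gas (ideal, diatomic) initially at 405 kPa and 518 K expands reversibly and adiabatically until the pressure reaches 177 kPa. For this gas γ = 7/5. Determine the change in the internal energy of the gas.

V₁ = nRT₁/P₁ = 3.54×8.314×518/405 = 37.6 L.
Adiabatic: T₂/T₁ = (P₂/P₁)^((γ−1)/γ) ⇒ T₂ = 518×(0.437)^0.286 = 409 K; V₂ = 68.0 L.
For an ideal gas ΔU = nCvΔT with Cv = (5/2)R = 20.8 J/(mol·K).
ΔU = 3.54×20.8×(409−518) = -8030 J.

-8030 J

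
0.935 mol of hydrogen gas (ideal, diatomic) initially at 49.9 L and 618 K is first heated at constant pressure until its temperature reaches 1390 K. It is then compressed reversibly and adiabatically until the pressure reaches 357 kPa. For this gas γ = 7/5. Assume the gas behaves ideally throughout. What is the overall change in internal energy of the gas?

P₁ = nRT₁/V₁ = 0.935×8.314×618/49.9 = 96.3 kPa.
Step 1 — Isobaric: P stays 96.3 kPa; V/T = const ⇒ T₂ = 1390 K, V₂ = 112 L.
W = PΔV = 96.3×(112−49.9) kPa·L = 6000 J.
ΔU = nCvΔT = 0.935×20.8×(1390−618) = 15000 J.
Q = ΔU + W = nCpΔT = 21000 J.
State after step 1: P = 96.3 kPa, V = 112 L, T = 1390 K.
Step 2 — Adiabatic: T₂/T₁ = (P₂/P₁)^((γ−1)/γ) ⇒ T₂ = 1390×(3.71)^0.286 = 2020 K; V₂ = 44.0 L.
ΔU = nCvΔT = 0.935×20.8×(2020−1390) = 12300 J.
Q = 0 for an adiabatic process, so W = −ΔU = -12300 J.
Net over both steps: W = -6270 J, Q = 21000 J, ΔU = 27300 J.

27300 J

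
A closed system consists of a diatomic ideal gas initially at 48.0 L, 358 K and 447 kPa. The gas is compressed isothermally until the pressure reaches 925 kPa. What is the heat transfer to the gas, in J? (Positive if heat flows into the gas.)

-15600 J

n = P₁V₁/(RT₁) = 447×48.0/(8.314×358) = 7.21 mol.
Isothermal: T stays 358 K; PV = const ⇒ V₂ = 23.2 L, P₂ = 925 kPa.
ΔU = 0 (ideal gas, T constant).
W = nRT ln(V₂/V₁) = 7.21×8.314×358×ln(0.483) = -15600 J.
Q = ΔU + W = -15600 J.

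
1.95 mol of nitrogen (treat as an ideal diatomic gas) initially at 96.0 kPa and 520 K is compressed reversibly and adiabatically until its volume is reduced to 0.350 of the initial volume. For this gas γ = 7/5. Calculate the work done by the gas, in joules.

-11000 J

V₁ = nRT₁/P₁ = 1.95×8.314×520/96.0 = 87.8 L.
Adiabatic: TV^(γ−1) = const ⇒ T₂ = 520×(2.86)^0.400 = 791 K; PV^γ = const ⇒ P₂ = 417 kPa.
ΔU = nCvΔT = 1.95×20.8×(791−520) = 11000 J.
Q = 0 for an adiabatic process, so W = −ΔU = -11000 J.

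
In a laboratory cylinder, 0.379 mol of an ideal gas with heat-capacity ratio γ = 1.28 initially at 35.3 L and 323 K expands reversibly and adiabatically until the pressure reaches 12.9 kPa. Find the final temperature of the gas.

271 K

P₁ = nRT₁/V₁ = 0.379×8.314×323/35.3 = 28.8 kPa.
Adiabatic: T₂/T₁ = (P₂/P₁)^((γ−1)/γ) ⇒ T₂ = 323×(0.447)^0.219 = 271 K; V₂ = 66.2 L.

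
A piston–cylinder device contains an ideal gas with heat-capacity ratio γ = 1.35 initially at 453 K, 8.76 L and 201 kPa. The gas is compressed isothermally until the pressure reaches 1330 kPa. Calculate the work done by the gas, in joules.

-3330 J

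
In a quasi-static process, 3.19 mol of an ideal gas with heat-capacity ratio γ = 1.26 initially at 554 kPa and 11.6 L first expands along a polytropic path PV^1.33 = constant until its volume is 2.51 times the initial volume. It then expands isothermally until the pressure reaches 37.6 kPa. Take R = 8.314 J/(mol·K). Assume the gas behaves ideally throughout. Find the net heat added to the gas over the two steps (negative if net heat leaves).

5580 J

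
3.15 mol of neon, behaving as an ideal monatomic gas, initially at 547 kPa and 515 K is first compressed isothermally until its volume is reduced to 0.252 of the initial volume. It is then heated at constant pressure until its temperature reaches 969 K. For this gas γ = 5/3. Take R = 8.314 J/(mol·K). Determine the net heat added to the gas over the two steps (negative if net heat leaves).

V₁ = nRT₁/P₁ = 3.15×8.314×515/547 = 24.7 L.
Step 1 — Isothermal: T stays 515 K; PV = const ⇒ V₂ = 6.21 L, P₂ = 2170 kPa.
ΔU = 0 (ideal gas, T constant).
W = nRT ln(V₂/V₁) = 3.15×8.314×515×ln(0.252) = -18600 J.
Q = ΔU + W = -18600 J.
State after step 1: P = 2170 kPa, V = 6.21 L, T = 515 K.
Step 2 — Isobaric: P stays 2170 kPa; V/T = const ⇒ T₂ = 969 K, V₂ = 11.7 L.
W = PΔV = 2170×(11.7−6.21) kPa·L = 11900 J.
ΔU = nCvΔT = 3.15×12.5×(969−515) = 17800 J.
Q = ΔU + W = nCpΔT = 29700 J.
Net over both steps: W = -6700 J, Q = 11100 J, ΔU = 17800 J.

11100 J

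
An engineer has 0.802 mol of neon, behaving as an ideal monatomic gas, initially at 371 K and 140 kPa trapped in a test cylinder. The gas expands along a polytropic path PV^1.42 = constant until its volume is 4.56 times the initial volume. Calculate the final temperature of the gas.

V₁ = nRT₁/P₁ = 0.802×8.314×371/140 = 17.7 L.
Polytropic n=1.42: T₂ = T₁(V₁/V₂)^(n−1) = 371×(0.219)^0.42 = 196 K; P₂ = P₁(V₁/V₂)^n = 16.2 kPa.

196 K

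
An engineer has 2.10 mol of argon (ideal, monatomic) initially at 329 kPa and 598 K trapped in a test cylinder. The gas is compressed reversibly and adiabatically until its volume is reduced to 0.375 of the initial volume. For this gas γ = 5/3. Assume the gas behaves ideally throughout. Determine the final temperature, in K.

V₁ = nRT₁/P₁ = 2.10×8.314×598/329 = 31.7 L.
Adiabatic: TV^(γ−1) = const ⇒ T₂ = 598×(2.67)^0.667 = 1150 K; PV^γ = const ⇒ P₂ = 1690 kPa.

1150 K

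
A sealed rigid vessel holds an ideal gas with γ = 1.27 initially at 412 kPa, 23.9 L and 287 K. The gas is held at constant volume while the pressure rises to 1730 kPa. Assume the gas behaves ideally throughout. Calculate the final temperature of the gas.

Isochoric: V stays 23.9 L; P/T = const ⇒ T₂ = 1210 K, P₂ = 1730 kPa.

1210 K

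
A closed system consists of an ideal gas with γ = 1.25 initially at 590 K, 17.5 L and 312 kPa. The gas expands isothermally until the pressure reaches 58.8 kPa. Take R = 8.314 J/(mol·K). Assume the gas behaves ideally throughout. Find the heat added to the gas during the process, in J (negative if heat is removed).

9110 J

n = P₁V₁/(RT₁) = 312×17.5/(8.314×590) = 1.11 mol.
Isothermal: T stays 590 K; PV = const ⇒ V₂ = 92.9 L, P₂ = 58.8 kPa.
ΔU = 0 (ideal gas, T constant).
W = nRT ln(V₂/V₁) = 1.11×8.314×590×ln(5.31) = 9110 J.
Q = ΔU + W = 9110 J.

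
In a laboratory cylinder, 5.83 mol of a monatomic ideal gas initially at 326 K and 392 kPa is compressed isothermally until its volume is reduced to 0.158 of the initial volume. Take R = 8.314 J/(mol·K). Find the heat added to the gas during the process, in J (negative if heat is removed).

-29200 J

V₁ = nRT₁/P₁ = 5.83×8.314×326/392 = 40.3 L.
Isothermal: T stays 326 K; PV = const ⇒ V₂ = 6.37 L, P₂ = 2480 kPa.
ΔU = 0 (ideal gas, T constant).
W = nRT ln(V₂/V₁) = 5.83×8.314×326×ln(0.158) = -29200 J.
Q = ΔU + W = -29200 J.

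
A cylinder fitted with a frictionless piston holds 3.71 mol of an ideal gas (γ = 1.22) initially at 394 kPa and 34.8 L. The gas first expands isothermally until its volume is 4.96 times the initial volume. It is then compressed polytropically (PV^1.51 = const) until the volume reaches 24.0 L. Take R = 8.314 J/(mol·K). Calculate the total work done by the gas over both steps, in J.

T₁ = P₁V₁/(nR) = 394×34.8/(3.71×8.314) = 445 K.
Step 1 — Isothermal: T stays 445 K; PV = const ⇒ V₂ = 173 L, P₂ = 79.4 kPa.
ΔU = 0 (ideal gas, T constant).
W = nRT ln(V₂/V₁) = 3.71×8.314×445×ln(4.96) = 22000 J.
Q = ΔU + W = 22000 J.
State after step 1: P = 79.4 kPa, V = 173 L, T = 445 K.
Step 2 — Polytropic n=1.51: T₂ = T₁(V₁/V₂)^(n−1) = 445×(7.19)^0.51 = 1220 K; P₂ = P₁(V₁/V₂)^n = 1560 kPa.
W = (P₁V₁−P₂V₂)/(n−1) = (79.4×173−1560×24.0)/0.51 = -46700 J.
ΔU = nCvΔT = 3.71×37.8×(1220−445) = 108000 J.
Q = ΔU + W = 61500 J.
Net over both steps: W = -24700 J, Q = 83500 J, ΔU = 108000 J.

-24700 J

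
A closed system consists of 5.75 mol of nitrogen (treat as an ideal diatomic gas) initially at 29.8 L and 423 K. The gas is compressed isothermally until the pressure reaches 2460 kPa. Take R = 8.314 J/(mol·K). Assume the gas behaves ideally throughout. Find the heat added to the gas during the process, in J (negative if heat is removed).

P₁ = nRT₁/V₁ = 5.75×8.314×423/29.8 = 679 kPa.
Isothermal: T stays 423 K; PV = const ⇒ V₂ = 8.22 L, P₂ = 2460 kPa.
ΔU = 0 (ideal gas, T constant).
W = nRT ln(V₂/V₁) = 5.75×8.314×423×ln(0.276) = -26000 J.
Q = ΔU + W = -26000 J.

-26000 J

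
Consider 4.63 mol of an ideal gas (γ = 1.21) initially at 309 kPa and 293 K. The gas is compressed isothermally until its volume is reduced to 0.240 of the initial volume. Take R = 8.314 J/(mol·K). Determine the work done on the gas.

16100 J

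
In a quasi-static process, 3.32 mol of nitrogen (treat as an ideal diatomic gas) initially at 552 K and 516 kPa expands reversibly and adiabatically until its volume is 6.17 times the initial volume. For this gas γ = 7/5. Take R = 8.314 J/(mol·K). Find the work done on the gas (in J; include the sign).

-19700 J

V₁ = nRT₁/P₁ = 3.32×8.314×552/516 = 29.5 L.
Adiabatic: TV^(γ−1) = const ⇒ T₂ = 552×(0.162)^0.400 = 267 K; PV^γ = const ⇒ P₂ = 40.4 kPa.
ΔU = nCvΔT = 3.32×20.8×(267−552) = -19700 J.
Q = 0 for an adiabatic process, so W = −ΔU = 19700 J.
Work done on the gas = −W_by = -19700 J.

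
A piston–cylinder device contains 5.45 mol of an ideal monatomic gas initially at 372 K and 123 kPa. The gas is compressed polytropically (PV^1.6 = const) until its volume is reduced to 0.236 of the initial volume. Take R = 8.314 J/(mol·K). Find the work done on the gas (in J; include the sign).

38700 J

V₁ = nRT₁/P₁ = 5.45×8.314×372/123 = 137 L.
Polytropic n=1.6: T₂ = T₁(V₁/V₂)^(n−1) = 372×(4.24)^0.60 = 885 K; P₂ = P₁(V₁/V₂)^n = 1240 kPa.
W = (P₁V₁−P₂V₂)/(n−1) = (123×137−1240×32.3)/0.60 = -38700 J.
Work done on the gas = −W_by = 38700 J.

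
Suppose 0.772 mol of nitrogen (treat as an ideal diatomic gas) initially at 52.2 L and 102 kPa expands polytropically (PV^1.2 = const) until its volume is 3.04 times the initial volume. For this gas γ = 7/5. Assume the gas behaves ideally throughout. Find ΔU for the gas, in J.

-2650 J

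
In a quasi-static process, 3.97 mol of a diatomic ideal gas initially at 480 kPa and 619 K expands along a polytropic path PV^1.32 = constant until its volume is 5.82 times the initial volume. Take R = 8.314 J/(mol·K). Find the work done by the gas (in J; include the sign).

27500 J

V₁ = nRT₁/P₁ = 3.97×8.314×619/480 = 42.6 L.
Polytropic n=1.32: T₂ = T₁(V₁/V₂)^(n−1) = 619×(0.172)^0.32 = 352 K; P₂ = P₁(V₁/V₂)^n = 46.9 kPa.
W = (P₁V₁−P₂V₂)/(n−1) = (480×42.6−46.9×248)/0.32 = 27500 J.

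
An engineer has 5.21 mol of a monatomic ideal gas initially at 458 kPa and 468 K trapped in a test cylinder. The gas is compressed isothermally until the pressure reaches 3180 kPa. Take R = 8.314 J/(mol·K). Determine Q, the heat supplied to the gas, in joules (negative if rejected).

V₁ = nRT₁/P₁ = 5.21×8.314×468/458 = 44.3 L.
Isothermal: T stays 468 K; PV = const ⇒ V₂ = 6.37 L, P₂ = 3180 kPa.
ΔU = 0 (ideal gas, T constant).
W = nRT ln(V₂/V₁) = 5.21×8.314×468×ln(0.144) = -39300 J.
Q = ΔU + W = -39300 J.

-39300 J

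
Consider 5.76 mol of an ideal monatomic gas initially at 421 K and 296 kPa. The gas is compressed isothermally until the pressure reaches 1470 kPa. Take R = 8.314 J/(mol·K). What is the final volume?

13.7 L

V₁ = nRT₁/P₁ = 5.76×8.314×421/296 = 68.1 L.
Isothermal: T stays 421 K; PV = const ⇒ V₂ = 13.7 L, P₂ = 1470 kPa.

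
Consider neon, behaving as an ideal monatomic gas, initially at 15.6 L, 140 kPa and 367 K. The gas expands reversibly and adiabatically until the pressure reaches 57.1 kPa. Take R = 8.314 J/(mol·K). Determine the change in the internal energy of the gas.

-988 J

n = P₁V₁/(RT₁) = 140×15.6/(8.314×367) = 0.716 mol.
Adiabatic: T₂/T₁ = (P₂/P₁)^((γ−1)/γ) ⇒ T₂ = 367×(0.408)^0.400 = 256 K; V₂ = 26.7 L.
For an ideal gas ΔU = nCvΔT with Cv = (3/2)R = 12.5 J/(mol·K).
ΔU = 0.716×12.5×(256−367) = -988 J.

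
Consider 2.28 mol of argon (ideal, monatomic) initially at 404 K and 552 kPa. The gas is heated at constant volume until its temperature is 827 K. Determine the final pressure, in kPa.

1130 kPa

V₁ = nRT₁/P₁ = 2.28×8.314×404/552 = 13.9 L.
Isochoric: V stays 13.9 L; P/T = const ⇒ T₂ = 827 K, P₂ = 1130 kPa.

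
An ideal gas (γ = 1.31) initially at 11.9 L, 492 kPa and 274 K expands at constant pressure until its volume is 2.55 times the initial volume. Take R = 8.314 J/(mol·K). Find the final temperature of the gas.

Isobaric: P stays 492 kPa; V/T = const ⇒ T₂ = 699 K, V₂ = 30.3 L.

699 K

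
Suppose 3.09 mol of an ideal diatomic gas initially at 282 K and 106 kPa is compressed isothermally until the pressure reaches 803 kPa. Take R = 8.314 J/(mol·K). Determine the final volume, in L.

V₁ = nRT₁/P₁ = 3.09×8.314×282/106 = 68.3 L.
Isothermal: T stays 282 K; PV = const ⇒ V₂ = 9.02 L, P₂ = 803 kPa.

9.02 L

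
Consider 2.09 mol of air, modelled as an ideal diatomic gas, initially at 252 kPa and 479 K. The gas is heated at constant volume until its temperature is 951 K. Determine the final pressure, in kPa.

500 kPa

V₁ = nRT₁/P₁ = 2.09×8.314×479/252 = 33.0 L.
Isochoric: V stays 33.0 L; P/T = const ⇒ T₂ = 951 K, P₂ = 500 kPa.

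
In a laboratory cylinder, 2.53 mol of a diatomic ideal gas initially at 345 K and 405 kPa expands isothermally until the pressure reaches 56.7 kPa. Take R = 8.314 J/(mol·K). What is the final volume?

V₁ = nRT₁/P₁ = 2.53×8.314×345/405 = 17.9 L.
Isothermal: T stays 345 K; PV = const ⇒ V₂ = 128 L, P₂ = 56.7 kPa.

128 L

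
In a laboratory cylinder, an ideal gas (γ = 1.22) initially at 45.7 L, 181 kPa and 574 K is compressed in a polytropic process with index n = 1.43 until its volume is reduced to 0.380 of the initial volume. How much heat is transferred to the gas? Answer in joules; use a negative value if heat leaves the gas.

9470 J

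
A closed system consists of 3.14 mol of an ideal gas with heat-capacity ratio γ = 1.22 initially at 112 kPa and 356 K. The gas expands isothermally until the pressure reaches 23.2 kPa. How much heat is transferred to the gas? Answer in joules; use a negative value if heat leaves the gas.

V₁ = nRT₁/P₁ = 3.14×8.314×356/112 = 83.0 L.
Isothermal: T stays 356 K; PV = const ⇒ V₂ = 401 L, P₂ = 23.2 kPa.
ΔU = 0 (ideal gas, T constant).
W = nRT ln(V₂/V₁) = 3.14×8.314×356×ln(4.83) = 14600 J.
Q = ΔU + W = 14600 J.

14600 J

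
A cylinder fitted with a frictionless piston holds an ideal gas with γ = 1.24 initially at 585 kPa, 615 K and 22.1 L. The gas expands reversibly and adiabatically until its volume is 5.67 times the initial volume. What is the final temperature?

406 K

Adiabatic: TV^(γ−1) = const ⇒ T₂ = 615×(0.176)^0.240 = 406 K; PV^γ = const ⇒ P₂ = 68.0 kPa.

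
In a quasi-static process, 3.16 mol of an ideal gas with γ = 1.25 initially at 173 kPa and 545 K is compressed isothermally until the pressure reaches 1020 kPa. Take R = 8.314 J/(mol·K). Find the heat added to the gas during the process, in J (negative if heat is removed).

-25400 J

V₁ = nRT₁/P₁ = 3.16×8.314×545/173 = 82.8 L.
Isothermal: T stays 545 K; PV = const ⇒ V₂ = 14.0 L, P₂ = 1020 kPa.
ΔU = 0 (ideal gas, T constant).
W = nRT ln(V₂/V₁) = 3.16×8.314×545×ln(0.170) = -25400 J.
Q = ΔU + W = -25400 J.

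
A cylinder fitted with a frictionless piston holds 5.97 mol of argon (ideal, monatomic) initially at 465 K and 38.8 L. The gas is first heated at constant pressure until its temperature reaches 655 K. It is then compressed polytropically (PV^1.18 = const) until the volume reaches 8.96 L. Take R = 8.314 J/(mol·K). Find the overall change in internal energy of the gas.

P₁ = nRT₁/V₁ = 5.97×8.314×465/38.8 = 595 kPa.
Step 1 — Isobaric: P stays 595 kPa; V/T = const ⇒ T₂ = 655 K, V₂ = 54.7 L.
W = PΔV = 595×(54.7−38.8) kPa·L = 9430 J.
ΔU = nCvΔT = 5.97×12.5×(655−465) = 14100 J.
Q = ΔU + W = nCpΔT = 23600 J.
State after step 1: P = 595 kPa, V = 54.7 L, T = 655 K.
Step 2 — Polytropic n=1.18: T₂ = T₁(V₁/V₂)^(n−1) = 655×(6.10)^0.18 = 907 K; P₂ = P₁(V₁/V₂)^n = 5020 kPa.
W = (P₁V₁−P₂V₂)/(n−1) = (595×54.7−5020×8.96)/0.18 = -69500 J.
ΔU = nCvΔT = 5.97×12.5×(907−655) = 18800 J.
Q = ΔU + W = -50700 J.
Net over both steps: W = -60100 J, Q = -27100 J, ΔU = 32900 J.

32900 J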